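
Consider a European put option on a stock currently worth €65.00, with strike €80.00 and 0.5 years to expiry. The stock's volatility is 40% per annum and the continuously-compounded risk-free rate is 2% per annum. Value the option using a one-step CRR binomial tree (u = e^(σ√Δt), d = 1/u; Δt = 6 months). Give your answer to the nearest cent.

€16.97

CRR parameters: u = e^(σ√Δt) = e^(0.4·√0.5) = 1.3269, d = 1/u = 0.7536
Per-period rate: rΔt = 0.02·0.5 = 0.01, so R = e^0.01 = 1.0101
Risk-neutral probability p = (e^0.01 − 0.7536)/(1.3269 − 0.7536) = 0.2564/0.5733 = 0.4473
Terminal stock prices: S_u = 86.25, S_d = 48.99
Terminal payoffs (K − S): max(-6.248, 0) = 0, max(31.01, 0) = 31.01
Node 0 (S = 65): V_0 = e^(−0.01)·[0.4473·0.0000 + 0.5527·31.0135] = 16.9710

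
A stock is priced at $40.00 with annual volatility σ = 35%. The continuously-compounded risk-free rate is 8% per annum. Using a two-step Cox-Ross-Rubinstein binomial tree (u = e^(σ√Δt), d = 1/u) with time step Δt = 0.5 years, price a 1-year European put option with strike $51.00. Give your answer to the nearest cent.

$10.73

CRR parameters: u = e^(σ√Δt) = e^(0.35·√0.5) = 1.2808, d = 1/u = 0.7808
Per-period rate: rΔt = 0.08·0.5 = 0.04, so R = e^0.04 = 1.0408
Risk-neutral probability p = (e^0.04 − 0.7808)/(1.2808 − 0.7808) = 0.2601/0.5000 = 0.5201
Terminal stock prices: S_uu = 65.62, S_ud = 40, S_dd = 24.38
Terminal payoffs (K − S): max(-14.62, 0) = 0, max(11, 0) = 11, max(26.62, 0) = 26.62
Node u (S = 51.23): V_u = e^(−0.04)·[0.5201·0.0000 + 0.4799·11.0000] = 5.0724
Node d (S = 31.23): V_d = e^(−0.04)·[0.5201·11.0000 + 0.4799·26.6165] = 17.7699
Node 0 (S = 40): V_0 = e^(−0.04)·[0.5201·5.0724 + 0.4799·17.7699] = 10.7286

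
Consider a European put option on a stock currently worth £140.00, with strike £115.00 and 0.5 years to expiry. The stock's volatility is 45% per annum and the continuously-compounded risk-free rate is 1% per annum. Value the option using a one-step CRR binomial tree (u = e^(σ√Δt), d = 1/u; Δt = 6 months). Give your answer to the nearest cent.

CRR parameters: u = e^(σ√Δt) = e^(0.45·√0.5) = 1.3746, d = 1/u = 0.7275
Per-period rate: rΔt = 0.01·0.5 = 0.005, so R = e^0.005 = 1.0050
Risk-neutral probability p = (e^0.005 − 0.7275)/(1.3746 − 0.7275) = 0.2776/0.6472 = 0.4289
Terminal stock prices: S_u = 192.5, S_d = 101.8
Terminal payoffs (K − S): max(-77.45, 0) = 0, max(13.16, 0) = 13.16
Node 0 (S = 140): V_0 = e^(−0.005)·[0.4289·0.0000 + 0.5711·13.1558] = 7.4763

£7.48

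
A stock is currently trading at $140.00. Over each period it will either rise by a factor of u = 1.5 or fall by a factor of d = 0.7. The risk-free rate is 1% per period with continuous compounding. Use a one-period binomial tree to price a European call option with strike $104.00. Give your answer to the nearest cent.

Risk-neutral probability p = (e^0.01 − 0.7)/(1.5 − 0.7) = 0.3101/0.8000 = 0.3876
Terminal stock prices: S_u = 210, S_d = 98
Terminal payoffs (S − K): max(106, 0) = 106, max(-6, 0) = 0
Node 0 (S = 140): V_0 = e^(−0.01)·[0.3876·106.0000 + 0.6124·0.0000] = 40.6729

$40.67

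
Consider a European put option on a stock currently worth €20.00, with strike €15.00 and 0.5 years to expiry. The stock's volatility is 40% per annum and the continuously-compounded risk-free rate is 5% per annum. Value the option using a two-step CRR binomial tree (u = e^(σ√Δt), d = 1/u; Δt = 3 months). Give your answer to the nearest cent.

€0.42

CRR parameters: u = e^(σ√Δt) = e^(0.4·√0.25) = 1.2214, d = 1/u = 0.8187
Per-period rate: rΔt = 0.05·0.25 = 0.0125, so R = e^0.0125 = 1.0126
Risk-neutral probability p = (e^0.0125 − 0.8187)/(1.2214 − 0.8187) = 0.1938/0.4027 = 0.4814
Terminal stock prices: S_uu = 29.84, S_ud = 20, S_dd = 13.41
Terminal payoffs (K − S): max(-14.84, 0) = 0, max(-5, 0) = 0, max(1.594, 0) = 1.594
Node u (S = 24.43): V_u = e^(−0.0125)·[0.4814·0.0000 + 0.5186·0.0000] = 0.0000
Node d (S = 16.37): V_d = e^(−0.0125)·[0.4814·0.0000 + 0.5186·1.5936] = 0.8162
Node 0 (S = 20): V_0 = e^(−0.0125)·[0.4814·0.0000 + 0.5186·0.8162] = 0.4180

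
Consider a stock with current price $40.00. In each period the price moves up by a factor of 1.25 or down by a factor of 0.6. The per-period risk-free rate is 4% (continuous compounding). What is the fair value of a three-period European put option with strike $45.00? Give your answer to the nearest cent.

Risk-neutral probability p = (e^0.04 − 0.6)/(1.25 − 0.6) = 0.4408/0.6500 = 0.6782
Terminal stock prices: S_uuu = 78.12, S_uud = 37.5, S_udd = 18, S_ddd = 8.64
Terminal payoffs (K − S): max(-33.12, 0) = 0, max(7.5, 0) = 7.5, max(27, 0) = 27, max(36.36, 0) = 36.36
Node uu (S = 62.5): V_uu = e^(−0.04)·[0.6782·0.0000 + 0.3218·7.5000] = 2.3191
Node ud (S = 30): V_ud = e^(−0.04)·[0.6782·7.5000 + 0.3218·27.0000] = 13.2355
Node dd (S = 14.4): V_dd = e^(−0.04)·[0.6782·27.0000 + 0.3218·36.3600] = 28.8355
Node u (S = 50): V_u = e^(−0.04)·[0.6782·2.3191 + 0.3218·13.2355] = 5.6036
Node d (S = 24): V_d = e^(−0.04)·[0.6782·13.2355 + 0.3218·28.8355] = 17.5402
Node 0 (S = 40): V_0 = e^(−0.04)·[0.6782·5.6036 + 0.3218·17.5402] = 9.0748

$9.07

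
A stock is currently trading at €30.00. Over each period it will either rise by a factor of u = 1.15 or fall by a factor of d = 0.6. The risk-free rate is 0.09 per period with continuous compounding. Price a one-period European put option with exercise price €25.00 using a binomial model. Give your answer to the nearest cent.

Risk-neutral probability p = (e^0.09 − 0.6)/(1.15 − 0.6) = 0.4942/0.5500 = 0.8985
Terminal stock prices: S_u = 34.5, S_d = 18
Terminal payoffs (K − S): max(-9.5, 0) = 0, max(7, 0) = 7
Node 0 (S = 30): V_0 = e^(−0.09)·[0.8985·0.0000 + 0.1015·7.0000] = 0.6494

€0.65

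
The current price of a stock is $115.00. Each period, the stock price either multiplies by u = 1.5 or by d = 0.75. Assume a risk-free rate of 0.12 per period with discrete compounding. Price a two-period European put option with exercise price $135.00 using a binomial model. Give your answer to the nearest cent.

$16.63

Risk-neutral probability p = (1 + 0.12 − 0.75)/(1.5 − 0.75) = 0.3700/0.7500 = 0.4933
Terminal stock prices: S_uu = 258.8, S_ud = 129.4, S_dd = 64.69
Terminal payoffs (K − S): max(-123.8, 0) = 0, max(5.625, 0) = 5.625, max(70.31, 0) = 70.31
Node u (S = 172.5): V_u = 1/1.12·[0.4933·0.0000 + 0.5067·5.6250] = 2.5446
Node d (S = 86.25): V_d = 1/1.12·[0.4933·5.6250 + 0.5067·70.3125] = 34.2857
Node 0 (S = 115): V_0 = 1/1.12·[0.4933·2.5446 + 0.5067·34.2857] = 16.6311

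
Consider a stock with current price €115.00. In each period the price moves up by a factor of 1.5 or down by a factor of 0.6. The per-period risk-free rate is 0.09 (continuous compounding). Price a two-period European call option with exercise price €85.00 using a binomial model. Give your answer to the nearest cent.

Risk-neutral probability p = (e^0.09 − 0.6)/(1.5 − 0.6) = 0.4942/0.9000 = 0.5491
Terminal stock prices: S_uu = 258.8, S_ud = 103.5, S_dd = 41.4
Terminal payoffs (S − K): max(173.8, 0) = 173.8, max(18.5, 0) = 18.5, max(-43.6, 0) = 0
Node u (S = 172.5): V_u = e^(−0.09)·[0.5491·173.7500 + 0.4509·18.5000] = 94.8158
Node d (S = 69): V_d = e^(−0.09)·[0.5491·18.5000 + 0.4509·0.0000] = 9.2837
Node 0 (S = 115): V_0 = e^(−0.09)·[0.5491·94.8158 + 0.4509·9.2837] = 51.4067

€51.41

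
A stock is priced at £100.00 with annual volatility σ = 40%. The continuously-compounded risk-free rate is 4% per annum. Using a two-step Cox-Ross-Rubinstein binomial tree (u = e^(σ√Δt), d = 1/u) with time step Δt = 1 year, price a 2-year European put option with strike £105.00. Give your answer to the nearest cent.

CRR parameters: u = e^(σ√Δt) = e^(0.4·√1) = 1.4918, d = 1/u = 0.6703
Per-period rate: rΔt = 0.04·1 = 0.04, so R = e^0.04 = 1.0408
Risk-neutral probability p = (e^0.04 − 0.6703)/(1.4918 − 0.6703) = 0.3705/0.8215 = 0.4510
Terminal stock prices: S_uu = 222.6, S_ud = 100, S_dd = 44.93
Terminal payoffs (K − S): max(-117.6, 0) = 0, max(5, 0) = 5, max(60.07, 0) = 60.07
Node u (S = 149.2): V_u = e^(−0.04)·[0.4510·0.0000 + 0.5490·5.0000] = 2.6374
Node d (S = 67.03): V_d = e^(−0.04)·[0.4510·5.0000 + 0.5490·60.0671] = 33.8509
Node 0 (S = 100): V_0 = e^(−0.04)·[0.4510·2.6374 + 0.5490·33.8509] = 18.9986

£19.00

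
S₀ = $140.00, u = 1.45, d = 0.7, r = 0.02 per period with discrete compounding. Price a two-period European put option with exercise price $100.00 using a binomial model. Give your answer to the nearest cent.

Risk-neutral probability p = (1 + 0.02 − 0.7)/(1.45 − 0.7) = 0.3200/0.7500 = 0.4267
Terminal stock prices: S_uu = 294.4, S_ud = 142.1, S_dd = 68.6
Terminal payoffs (K − S): max(-194.4, 0) = 0, max(-42.1, 0) = 0, max(31.4, 0) = 31.4
Node u (S = 203): V_u = 1/1.02·[0.4267·0.0000 + 0.5733·0.0000] = 0.0000
Node d (S = 98): V_d = 1/1.02·[0.4267·0.0000 + 0.5733·31.4000] = 17.6497
Node 0 (S = 140): V_0 = 1/1.02·[0.4267·0.0000 + 0.5733·17.6497] = 9.9207

$9.92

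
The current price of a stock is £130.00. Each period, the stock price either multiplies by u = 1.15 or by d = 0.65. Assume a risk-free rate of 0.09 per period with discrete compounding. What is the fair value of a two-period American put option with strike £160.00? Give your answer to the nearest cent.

Risk-neutral probability p = (1 + 0.09 − 0.65)/(1.15 − 0.65) = 0.4400/0.5000 = 0.8800
Terminal stock prices: S_uu = 171.9, S_ud = 97.17, S_dd = 54.93
Terminal payoffs (K − S): max(-11.92, 0) = 0, max(62.83, 0) = 62.83, max(105.1, 0) = 105.1
Node u (S = 149.5): continuation = 1/1.09·[0.8800·0.0000 + 0.1200·62.8250] = 6.9165; exercise value = 10.5000 > continuation, so V_u = 10.5000 (exercise)
Node d (S = 84.5): continuation = 1/1.09·[0.8800·62.8250 + 0.1200·105.0750] = 62.2890; exercise value = 75.5000 > continuation, so V_d = 75.5000 (exercise)
Node 0 (S = 130): continuation = 1/1.09·[0.8800·10.5000 + 0.1200·75.5000] = 16.7890; exercise value = 30.0000 > continuation, so V_0 = 30.0000 (exercise)

£30.00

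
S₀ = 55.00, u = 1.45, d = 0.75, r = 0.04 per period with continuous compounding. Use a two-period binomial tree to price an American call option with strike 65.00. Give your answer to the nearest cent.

8.07

Risk-neutral probability p = (e^0.04 − 0.75)/(1.45 − 0.75) = 0.2908/0.7000 = 0.4154
Terminal stock prices: S_uu = 115.6, S_ud = 59.81, S_dd = 30.94
Terminal payoffs (S − K): max(50.64, 0) = 50.64, max(-5.188, 0) = 0, max(-34.06, 0) = 0
Node u (S = 79.75): continuation = e^(−0.04)·[0.4154·50.6375 + 0.5846·0.0000] = 20.2122; exercise value = 14.7500 ≤ continuation, so V_u = 20.2122
Node d (S = 41.25): continuation = e^(−0.04)·[0.4154·0.0000 + 0.5846·0.0000] = 0.0000; exercise value = 0.0000 ≤ continuation, so V_d = 0.0000
Node 0 (S = 55): continuation = e^(−0.04)·[0.4154·20.2122 + 0.5846·0.0000] = 8.0678; exercise value = 0.0000 ≤ continuation, so V_0 = 8.0678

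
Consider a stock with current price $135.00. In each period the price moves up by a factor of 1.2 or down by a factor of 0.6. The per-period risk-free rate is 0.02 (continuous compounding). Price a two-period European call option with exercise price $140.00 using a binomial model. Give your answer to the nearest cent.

$25.64

Risk-neutral probability p = (e^0.02 − 0.6)/(1.2 − 0.6) = 0.4202/0.6000 = 0.7003
Terminal stock prices: S_uu = 194.4, S_ud = 97.2, S_dd = 48.6
Terminal payoffs (S − K): max(54.4, 0) = 54.4, max(-42.8, 0) = 0, max(-91.4, 0) = 0
Node u (S = 162): V_u = e^(−0.02)·[0.7003·54.4000 + 0.2997·0.0000] = 37.3439
Node d (S = 81): V_d = e^(−0.02)·[0.7003·0.0000 + 0.2997·0.0000] = 0.0000
Node 0 (S = 135): V_0 = e^(−0.02)·[0.7003·37.3439 + 0.2997·0.0000] = 25.6354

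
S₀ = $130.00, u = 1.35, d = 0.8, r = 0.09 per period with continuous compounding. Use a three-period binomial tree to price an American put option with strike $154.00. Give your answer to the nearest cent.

Risk-neutral probability p = (e^0.09 − 0.8)/(1.35 − 0.8) = 0.2942/0.5500 = 0.5349
Terminal stock prices: S_uuu = 319.8, S_uud = 189.5, S_udd = 112.3, S_ddd = 66.56
Terminal payoffs (K − S): max(-165.8, 0) = 0, max(-35.54, 0) = 0, max(41.68, 0) = 41.68, max(87.44, 0) = 87.44
Node uu (S = 236.9): continuation = e^(−0.09)·[0.5349·0.0000 + 0.4651·0.0000] = 0.0000; exercise value = 0.0000 ≤ continuation, so V_uu = 0.0000
Node ud (S = 140.4): continuation = e^(−0.09)·[0.5349·0.0000 + 0.4651·41.6800] = 17.7183; exercise value = 13.6000 ≤ continuation, so V_ud = 17.7183
Node dd (S = 83.2): continuation = e^(−0.09)·[0.5349·41.6800 + 0.4651·87.4400] = 57.5454; exercise value = 70.8000 > continuation, so V_dd = 70.8000 (exercise)
Node u (S = 175.5): continuation = e^(−0.09)·[0.5349·0.0000 + 0.4651·17.7183] = 7.5321; exercise value = 0.0000 ≤ continuation, so V_u = 7.5321
Node d (S = 104): continuation = e^(−0.09)·[0.5349·17.7183 + 0.4651·70.8000] = 38.7586; exercise value = 50.0000 > continuation, so V_d = 50.0000 (exercise)
Node 0 (S = 130): continuation = e^(−0.09)·[0.5349·7.5321 + 0.4651·50.0000] = 24.9371; exercise value = 24.0000 ≤ continuation, so V_0 = 24.9371

$24.94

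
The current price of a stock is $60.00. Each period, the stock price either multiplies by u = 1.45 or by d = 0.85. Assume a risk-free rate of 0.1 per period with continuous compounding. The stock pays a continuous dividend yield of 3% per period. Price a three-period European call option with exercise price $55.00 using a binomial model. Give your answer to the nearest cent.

Per-period risk-free factor R = e^0.1 = 1.1052; dividend-adjusted growth = e^(0.1−0.03) = 1.0725.
Risk-neutral probability p = (1.0725 − 0.85)/(1.45 − 0.85) = 0.2225/0.6000 = 0.3708
Terminal stock prices: S_uuu = 182.9, S_uud = 107.2, S_udd = 62.86, S_ddd = 36.85
Terminal payoffs (S − K): max(127.9, 0) = 127.9, max(52.23, 0) = 52.23, max(7.857, 0) = 7.857, max(-18.15, 0) = 0
Node uu (S = 126.2): V_uu = e^(−0.1)·[0.3708·127.9175 + 0.6292·52.2275] = 72.6556
Node ud (S = 73.95): V_ud = e^(−0.1)·[0.3708·52.2275 + 0.6292·7.8575] = 21.9984
Node dd (S = 43.35): V_dd = e^(−0.1)·[0.3708·7.8575 + 0.6292·0.0000] = 2.6366
Node u (S = 87): V_u = e^(−0.1)·[0.3708·72.6556 + 0.6292·21.9984] = 36.9033
Node d (S = 51): V_d = e^(−0.1)·[0.3708·21.9984 + 0.6292·2.6366] = 8.8827
Node 0 (S = 60): V_0 = e^(−0.1)·[0.3708·36.9033 + 0.6292·8.8827] = 17.4399

$17.44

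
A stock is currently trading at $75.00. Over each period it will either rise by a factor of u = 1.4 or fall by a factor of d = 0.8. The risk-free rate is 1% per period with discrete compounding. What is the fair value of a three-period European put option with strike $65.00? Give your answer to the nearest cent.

$7.09

Risk-neutral probability p = (1 + 0.01 − 0.8)/(1.4 − 0.8) = 0.2100/0.6000 = 0.3500
Terminal stock prices: S_uuu = 205.8, S_uud = 117.6, S_udd = 67.2, S_ddd = 38.4
Terminal payoffs (K − S): max(-140.8, 0) = 0, max(-52.6, 0) = 0, max(-2.2, 0) = 0, max(26.6, 0) = 26.6
Node uu (S = 147): V_uu = 1/1.01·[0.3500·0.0000 + 0.6500·0.0000] = 0.0000
Node ud (S = 84): V_ud = 1/1.01·[0.3500·0.0000 + 0.6500·0.0000] = 0.0000
Node dd (S = 48): V_dd = 1/1.01·[0.3500·0.0000 + 0.6500·26.6000] = 17.1188
Node u (S = 105): V_u = 1/1.01·[0.3500·0.0000 + 0.6500·0.0000] = 0.0000
Node d (S = 60): V_d = 1/1.01·[0.3500·0.0000 + 0.6500·17.1188] = 11.0171
Node 0 (S = 75): V_0 = 1/1.01·[0.3500·0.0000 + 0.6500·11.0171] = 7.0902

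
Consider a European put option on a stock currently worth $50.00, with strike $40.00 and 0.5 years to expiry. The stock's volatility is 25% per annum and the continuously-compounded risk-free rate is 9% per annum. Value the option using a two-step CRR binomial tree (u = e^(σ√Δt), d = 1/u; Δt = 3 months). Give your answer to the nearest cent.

$0.20

CRR parameters: u = e^(σ√Δt) = e^(0.25·√0.25) = 1.1331, d = 1/u = 0.8825
Per-period rate: rΔt = 0.09·0.25 = 0.0225, so R = e^0.0225 = 1.0228
Risk-neutral probability p = (e^0.0225 − 0.8825)/(1.1331 − 0.8825) = 0.1403/0.2507 = 0.5596
Terminal stock prices: S_uu = 64.2, S_ud = 50, S_dd = 38.94
Terminal payoffs (K − S): max(-24.2, 0) = 0, max(-10, 0) = 0, max(1.06, 0) = 1.06
Node u (S = 56.66): V_u = e^(−0.0225)·[0.5596·0.0000 + 0.4404·0.0000] = 0.0000
Node d (S = 44.12): V_d = e^(−0.0225)·[0.5596·0.0000 + 0.4404·1.0600] = 0.4564
Node 0 (S = 50): V_0 = e^(−0.0225)·[0.5596·0.0000 + 0.4404·0.4564] = 0.1966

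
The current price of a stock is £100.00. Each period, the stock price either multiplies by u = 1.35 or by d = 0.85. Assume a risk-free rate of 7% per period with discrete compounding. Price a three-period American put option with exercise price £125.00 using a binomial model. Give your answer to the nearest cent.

£25.00

Risk-neutral probability p = (1 + 0.07 − 0.85)/(1.35 − 0.85) = 0.2200/0.5000 = 0.4400
Terminal stock prices: S_uuu = 246, S_uud = 154.9, S_udd = 97.54, S_ddd = 61.41
Terminal payoffs (K − S): max(-121, 0) = 0, max(-29.91, 0) = 0, max(27.46, 0) = 27.46, max(63.59, 0) = 63.59
Node uu (S = 182.3): continuation = 1/1.07·[0.4400·0.0000 + 0.5600·0.0000] = 0.0000; exercise value = 0.0000 ≤ continuation, so V_uu = 0.0000
Node ud (S = 114.8): continuation = 1/1.07·[0.4400·0.0000 + 0.5600·27.4625] = 14.3729; exercise value = 10.2500 ≤ continuation, so V_ud = 14.3729
Node dd (S = 72.25): continuation = 1/1.07·[0.4400·27.4625 + 0.5600·63.5875] = 44.5724; exercise value = 52.7500 > continuation, so V_dd = 52.7500 (exercise)
Node u (S = 135): continuation = 1/1.07·[0.4400·0.0000 + 0.5600·14.3729] = 7.5223; exercise value = 0.0000 ≤ continuation, so V_u = 7.5223
Node d (S = 85): continuation = 1/1.07·[0.4400·14.3729 + 0.5600·52.7500] = 33.5178; exercise value = 40.0000 > continuation, so V_d = 40.0000 (exercise)
Node 0 (S = 100): continuation = 1/1.07·[0.4400·7.5223 + 0.5600·40.0000] = 24.0278; exercise value = 25.0000 > continuation, so V_0 = 25.0000 (exercise)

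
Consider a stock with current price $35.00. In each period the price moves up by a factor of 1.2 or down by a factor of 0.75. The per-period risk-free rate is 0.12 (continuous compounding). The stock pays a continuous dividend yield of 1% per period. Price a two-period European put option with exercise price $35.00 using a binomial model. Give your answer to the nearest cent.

Per-period risk-free factor R = e^0.12 = 1.1275; dividend-adjusted growth = e^(0.12−0.01) = 1.1163.
Risk-neutral probability p = (1.1163 − 0.75)/(1.2 − 0.75) = 0.3663/0.4500 = 0.8140
Terminal stock prices: S_uu = 50.4, S_ud = 31.5, S_dd = 19.69
Terminal payoffs (K − S): max(-15.4, 0) = 0, max(3.5, 0) = 3.5, max(15.31, 0) = 15.31
Node u (S = 42): V_u = e^(−0.12)·[0.8140·0.0000 + 0.1860·3.5000] = 0.5775
Node d (S = 26.25): V_d = e^(−0.12)·[0.8140·3.5000 + 0.1860·15.3125] = 5.0534
Node 0 (S = 35): V_0 = e^(−0.12)·[0.8140·0.5775 + 0.1860·5.0534] = 1.2508

$1.25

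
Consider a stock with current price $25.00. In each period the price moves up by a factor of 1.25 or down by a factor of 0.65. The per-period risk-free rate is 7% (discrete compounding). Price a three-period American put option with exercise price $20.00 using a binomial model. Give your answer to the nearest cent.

Risk-neutral probability p = (1 + 0.07 − 0.65)/(1.25 − 0.65) = 0.4200/0.6000 = 0.7000
Terminal stock prices: S_uuu = 48.83, S_uud = 25.39, S_udd = 13.2, S_ddd = 6.866
Terminal payoffs (K − S): max(-28.83, 0) = 0, max(-5.391, 0) = 0, max(6.797, 0) = 6.797, max(13.13, 0) = 13.13
Node uu (S = 39.06): continuation = 1/1.07·[0.7000·0.0000 + 0.3000·0.0000] = 0.0000; exercise value = 0.0000 ≤ continuation, so V_uu = 0.0000
Node ud (S = 20.31): continuation = 1/1.07·[0.7000·0.0000 + 0.3000·6.7969] = 1.9057; exercise value = 0.0000 ≤ continuation, so V_ud = 1.9057
Node dd (S = 10.56): continuation = 1/1.07·[0.7000·6.7969 + 0.3000·13.1344] = 8.1291; exercise value = 9.4375 > continuation, so V_dd = 9.4375 (exercise)
Node u (S = 31.25): continuation = 1/1.07·[0.7000·0.0000 + 0.3000·1.9057] = 0.5343; exercise value = 0.0000 ≤ continuation, so V_u = 0.5343
Node d (S = 16.25): continuation = 1/1.07·[0.7000·1.9057 + 0.3000·9.4375] = 3.8927; exercise value = 3.7500 ≤ continuation, so V_d = 3.8927
Node 0 (S = 25): continuation = 1/1.07·[0.7000·0.5343 + 0.3000·3.8927] = 1.4410; exercise value = 0.0000 ≤ continuation, so V_0 = 1.4410

$1.44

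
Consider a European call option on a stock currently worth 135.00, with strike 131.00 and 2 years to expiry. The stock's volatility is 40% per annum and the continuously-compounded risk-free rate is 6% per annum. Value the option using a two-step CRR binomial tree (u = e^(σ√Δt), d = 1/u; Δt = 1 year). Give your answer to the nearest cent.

CRR parameters: u = e^(σ√Δt) = e^(0.4·√1) = 1.4918, d = 1/u = 0.6703
Per-period rate: rΔt = 0.06·1 = 0.06, so R = e^0.06 = 1.0618
Risk-neutral probability p = (e^0.06 − 0.6703)/(1.4918 − 0.6703) = 0.3915/0.8215 = 0.4766
Terminal stock prices: S_uu = 300.4, S_ud = 135, S_dd = 60.66
Terminal payoffs (S − K): max(169.4, 0) = 169.4, max(4, 0) = 4, max(-70.34, 0) = 0
Node u (S = 201.4): V_u = e^(−0.06)·[0.4766·169.4480 + 0.5234·4.0000] = 78.0252
Node d (S = 90.49): V_d = e^(−0.06)·[0.4766·4.0000 + 0.5234·0.0000] = 1.7953
Node 0 (S = 135): V_0 = e^(−0.06)·[0.4766·78.0252 + 0.5234·1.7953] = 35.9051

35.91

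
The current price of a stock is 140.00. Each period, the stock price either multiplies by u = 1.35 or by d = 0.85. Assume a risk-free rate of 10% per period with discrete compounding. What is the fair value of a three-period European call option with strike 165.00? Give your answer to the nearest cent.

Risk-neutral probability p = (1 + 0.1 − 0.85)/(1.35 − 0.85) = 0.2500/0.5000 = 0.5000
Terminal stock prices: S_uuu = 344.5, S_uud = 216.9, S_udd = 136.6, S_ddd = 85.98
Terminal payoffs (S − K): max(179.5, 0) = 179.5, max(51.88, 0) = 51.88, max(-28.45, 0) = 0, max(-79.02, 0) = 0
Node uu (S = 255.2): V_uu = 1/1.1·[0.5000·179.4525 + 0.5000·51.8775] = 105.1500
Node ud (S = 160.7): V_ud = 1/1.1·[0.5000·51.8775 + 0.5000·0.0000] = 23.5807
Node dd (S = 101.1): V_dd = 1/1.1·[0.5000·0.0000 + 0.5000·0.0000] = 0.0000
Node u (S = 189): V_u = 1/1.1·[0.5000·105.1500 + 0.5000·23.5807] = 58.5139
Node d (S = 119): V_d = 1/1.1·[0.5000·23.5807 + 0.5000·0.0000] = 10.7185
Node 0 (S = 140): V_0 = 1/1.1·[0.5000·58.5139 + 0.5000·10.7185] = 31.4693

31.47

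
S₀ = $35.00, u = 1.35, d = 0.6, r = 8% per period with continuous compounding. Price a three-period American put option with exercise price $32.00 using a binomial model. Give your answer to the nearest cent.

Risk-neutral probability p = (e^0.08 − 0.6)/(1.35 − 0.6) = 0.4833/0.7500 = 0.6444
Terminal stock prices: S_uuu = 86.11, S_uud = 38.27, S_udd = 17.01, S_ddd = 7.56
Terminal payoffs (K − S): max(-54.11, 0) = 0, max(-6.273, 0) = 0, max(14.99, 0) = 14.99, max(24.44, 0) = 24.44
Node uu (S = 63.79): continuation = e^(−0.08)·[0.6444·0.0000 + 0.3556·0.0000] = 0.0000; exercise value = 0.0000 ≤ continuation, so V_uu = 0.0000
Node ud (S = 28.35): continuation = e^(−0.08)·[0.6444·0.0000 + 0.3556·14.9900] = 4.9209; exercise value = 3.6500 ≤ continuation, so V_ud = 4.9209
Node dd (S = 12.6): continuation = e^(−0.08)·[0.6444·14.9900 + 0.3556·24.4400] = 16.9397; exercise value = 19.4000 > continuation, so V_dd = 19.4000 (exercise)
Node u (S = 47.25): continuation = e^(−0.08)·[0.6444·0.0000 + 0.3556·4.9209] = 1.6154; exercise value = 0.0000 ≤ continuation, so V_u = 1.6154
Node d (S = 21): continuation = e^(−0.08)·[0.6444·4.9209 + 0.3556·19.4000] = 9.2957; exercise value = 11.0000 > continuation, so V_d = 11.0000 (exercise)
Node 0 (S = 35): continuation = e^(−0.08)·[0.6444·1.6154 + 0.3556·11.0000] = 4.5719; exercise value = 0.0000 ≤ continuation, so V_0 = 4.5719

$4.57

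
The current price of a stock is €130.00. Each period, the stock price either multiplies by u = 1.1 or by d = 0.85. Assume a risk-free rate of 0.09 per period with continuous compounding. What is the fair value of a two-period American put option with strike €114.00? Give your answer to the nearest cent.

€0.07

Risk-neutral probability p = (e^0.09 − 0.85)/(1.1 − 0.85) = 0.2442/0.2500 = 0.9767
Terminal stock prices: S_uu = 157.3, S_ud = 121.5, S_dd = 93.92
Terminal payoffs (K − S): max(-43.3, 0) = 0, max(-7.55, 0) = 0, max(20.08, 0) = 20.08
Node u (S = 143): continuation = e^(−0.09)·[0.9767·0.0000 + 0.0233·0.0000] = 0.0000; exercise value = 0.0000 ≤ continuation, so V_u = 0.0000
Node d (S = 110.5): continuation = e^(−0.09)·[0.9767·0.0000 + 0.0233·20.0750] = 0.4275; exercise value = 3.5000 > continuation, so V_d = 3.5000 (exercise)
Node 0 (S = 130): continuation = e^(−0.09)·[0.9767·0.0000 + 0.0233·3.5000] = 0.0745; exercise value = 0.0000 ≤ continuation, so V_0 = 0.0745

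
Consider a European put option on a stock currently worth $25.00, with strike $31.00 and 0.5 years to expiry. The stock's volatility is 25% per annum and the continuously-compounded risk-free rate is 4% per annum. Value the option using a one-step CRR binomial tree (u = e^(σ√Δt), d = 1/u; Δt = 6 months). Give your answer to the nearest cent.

$5.39

CRR parameters: u = e^(σ√Δt) = e^(0.25·√0.5) = 1.1934, d = 1/u = 0.8380
Per-period rate: rΔt = 0.04·0.5 = 0.02, so R = e^0.02 = 1.0202
Risk-neutral probability p = (e^0.02 − 0.8380)/(1.1934 − 0.8380) = 0.1822/0.3554 = 0.5128
Terminal stock prices: S_u = 29.83, S_d = 20.95
Terminal payoffs (K − S): max(1.166, 0) = 1.166, max(10.05, 0) = 10.05
Node 0 (S = 25): V_0 = e^(−0.02)·[0.5128·1.1659 + 0.4872·10.0508] = 5.3862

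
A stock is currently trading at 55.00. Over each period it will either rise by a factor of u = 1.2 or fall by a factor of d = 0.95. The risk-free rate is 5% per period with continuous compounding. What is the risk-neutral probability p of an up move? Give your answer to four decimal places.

p = 0.4051

Risk-neutral probability p = (e^0.05 − 0.95)/(1.2 − 0.95) = 0.1013/0.2500 = 0.4051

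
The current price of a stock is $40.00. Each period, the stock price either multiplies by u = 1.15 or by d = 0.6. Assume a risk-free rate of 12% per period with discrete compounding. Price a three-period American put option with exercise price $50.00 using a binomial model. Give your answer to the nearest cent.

Risk-neutral probability p = (1 + 0.12 − 0.6)/(1.15 − 0.6) = 0.5200/0.5500 = 0.9455
Terminal stock prices: S_uuu = 60.83, S_uud = 31.74, S_udd = 16.56, S_ddd = 8.64
Terminal payoffs (K − S): max(-10.83, 0) = 0, max(18.26, 0) = 18.26, max(33.44, 0) = 33.44, max(41.36, 0) = 41.36
Node uu (S = 52.9): continuation = 1/1.12·[0.9455·0.0000 + 0.0545·18.2600] = 0.8893; exercise value = 0.0000 ≤ continuation, so V_uu = 0.8893
Node ud (S = 27.6): continuation = 1/1.12·[0.9455·18.2600 + 0.0545·33.4400] = 17.0429; exercise value = 22.4000 > continuation, so V_ud = 22.4000 (exercise)
Node dd (S = 14.4): continuation = 1/1.12·[0.9455·33.4400 + 0.0545·41.3600] = 30.2429; exercise value = 35.6000 > continuation, so V_dd = 35.6000 (exercise)
Node u (S = 46): continuation = 1/1.12·[0.9455·0.8893 + 0.0545·22.4000] = 1.8416; exercise value = 4.0000 > continuation, so V_u = 4.0000 (exercise)
Node d (S = 24): continuation = 1/1.12·[0.9455·22.4000 + 0.0545·35.6000] = 20.6429; exercise value = 26.0000 > continuation, so V_d = 26.0000 (exercise)
Node 0 (S = 40): continuation = 1/1.12·[0.9455·4.0000 + 0.0545·26.0000] = 4.6429; exercise value = 10.0000 > continuation, so V_0 = 10.0000 (exercise)

$10.00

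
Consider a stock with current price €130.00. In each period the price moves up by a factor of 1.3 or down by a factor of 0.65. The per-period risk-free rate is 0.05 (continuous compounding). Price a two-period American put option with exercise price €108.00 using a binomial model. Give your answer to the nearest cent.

Risk-neutral probability p = (e^0.05 − 0.65)/(1.3 − 0.65) = 0.4013/0.6500 = 0.6173
Terminal stock prices: S_uu = 219.7, S_ud = 109.9, S_dd = 54.93
Terminal payoffs (K − S): max(-111.7, 0) = 0, max(-1.85, 0) = 0, max(53.07, 0) = 53.07
Node u (S = 169): continuation = e^(−0.05)·[0.6173·0.0000 + 0.3827·0.0000] = 0.0000; exercise value = 0.0000 ≤ continuation, so V_u = 0.0000
Node d (S = 84.5): continuation = e^(−0.05)·[0.6173·0.0000 + 0.3827·53.0750] = 19.3192; exercise value = 23.5000 > continuation, so V_d = 23.5000 (exercise)
Node 0 (S = 130): continuation = e^(−0.05)·[0.6173·0.0000 + 0.3827·23.5000] = 8.5539; exercise value = 0.0000 ≤ continuation, so V_0 = 8.5539

€8.55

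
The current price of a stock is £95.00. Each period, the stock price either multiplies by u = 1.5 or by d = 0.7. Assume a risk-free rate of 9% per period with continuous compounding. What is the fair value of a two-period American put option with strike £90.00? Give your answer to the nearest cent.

£10.90

Risk-neutral probability p = (e^0.09 − 0.7)/(1.5 − 0.7) = 0.3942/0.8000 = 0.4927
Terminal stock prices: S_uu = 213.8, S_ud = 99.75, S_dd = 46.55
Terminal payoffs (K − S): max(-123.8, 0) = 0, max(-9.75, 0) = 0, max(43.45, 0) = 43.45
Node u (S = 142.5): continuation = e^(−0.09)·[0.4927·0.0000 + 0.5073·0.0000] = 0.0000; exercise value = 0.0000 ≤ continuation, so V_u = 0.0000
Node d (S = 66.5): continuation = e^(−0.09)·[0.4927·0.0000 + 0.5073·43.4500] = 20.1443; exercise value = 23.5000 > continuation, so V_d = 23.5000 (exercise)
Node 0 (S = 95): continuation = e^(−0.09)·[0.4927·0.0000 + 0.5073·23.5000] = 10.8951; exercise value = 0.0000 ≤ continuation, so V_0 = 10.8951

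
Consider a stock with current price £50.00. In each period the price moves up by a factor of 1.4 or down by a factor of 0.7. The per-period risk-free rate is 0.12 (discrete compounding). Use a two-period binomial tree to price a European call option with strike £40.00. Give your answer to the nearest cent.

Risk-neutral probability p = (1 + 0.12 − 0.7)/(1.4 − 0.7) = 0.4200/0.7000 = 0.6000
Terminal stock prices: S_uu = 98, S_ud = 49, S_dd = 24.5
Terminal payoffs (S − K): max(58, 0) = 58, max(9, 0) = 9, max(-15.5, 0) = 0
Node u (S = 70): V_u = 1/1.12·[0.6000·58.0000 + 0.4000·9.0000] = 34.2857
Node d (S = 35): V_d = 1/1.12·[0.6000·9.0000 + 0.4000·0.0000] = 4.8214
Node 0 (S = 50): V_0 = 1/1.12·[0.6000·34.2857 + 0.4000·4.8214] = 20.0893

£20.09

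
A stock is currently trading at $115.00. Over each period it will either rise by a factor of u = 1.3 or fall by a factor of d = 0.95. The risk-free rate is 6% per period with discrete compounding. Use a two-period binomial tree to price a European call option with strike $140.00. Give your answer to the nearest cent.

$5.55

Risk-neutral probability p = (1 + 0.06 − 0.95)/(1.3 − 0.95) = 0.1100/0.3500 = 0.3143
Terminal stock prices: S_uu = 194.4, S_ud = 142, S_dd = 103.8
Terminal payoffs (S − K): max(54.35, 0) = 54.35, max(2.025, 0) = 2.025, max(-36.21, 0) = 0
Node u (S = 149.5): V_u = 1/1.06·[0.3143·54.3500 + 0.6857·2.0250] = 17.4245
Node d (S = 109.2): V_d = 1/1.06·[0.3143·2.0250 + 0.6857·0.0000] = 0.6004
Node 0 (S = 115): V_0 = 1/1.06·[0.3143·17.4245 + 0.6857·0.6004] = 5.5547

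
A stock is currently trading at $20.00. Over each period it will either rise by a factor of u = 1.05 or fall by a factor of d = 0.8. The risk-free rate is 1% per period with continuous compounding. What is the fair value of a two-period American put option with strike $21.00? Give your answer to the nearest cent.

$1.34

Risk-neutral probability p = (e^0.01 − 0.8)/(1.05 − 0.8) = 0.2101/0.2500 = 0.8402
Terminal stock prices: S_uu = 22.05, S_ud = 16.8, S_dd = 12.8
Terminal payoffs (K − S): max(-1.05, 0) = 0, max(4.2, 0) = 4.2, max(8.2, 0) = 8.2
Node u (S = 21): continuation = e^(−0.01)·[0.8402·0.0000 + 0.1598·4.2000] = 0.6645; exercise value = 0.0000 ≤ continuation, so V_u = 0.6645
Node d (S = 16): continuation = e^(−0.01)·[0.8402·4.2000 + 0.1598·8.2000] = 4.7910; exercise value = 5.0000 > continuation, so V_d = 5.0000 (exercise)
Node 0 (S = 20): continuation = e^(−0.01)·[0.8402·0.6645 + 0.1598·5.0000] = 1.3438; exercise value = 1.0000 ≤ continuation, so V_0 = 1.3438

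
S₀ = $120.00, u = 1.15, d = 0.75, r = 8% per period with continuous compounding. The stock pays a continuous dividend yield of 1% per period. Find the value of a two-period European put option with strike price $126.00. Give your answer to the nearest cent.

$7.86

Per-period risk-free factor R = e^0.08 = 1.0833; dividend-adjusted growth = e^(0.08−0.01) = 1.0725.
Risk-neutral probability p = (1.0725 − 0.75)/(1.15 − 0.75) = 0.3225/0.4000 = 0.8063
Terminal stock prices: S_uu = 158.7, S_ud = 103.5, S_dd = 67.5
Terminal payoffs (K − S): max(-32.7, 0) = 0, max(22.5, 0) = 22.5, max(58.5, 0) = 58.5
Node u (S = 138): V_u = e^(−0.08)·[0.8063·0.0000 + 0.1937·22.5000] = 4.0238
Node d (S = 90): V_d = e^(−0.08)·[0.8063·22.5000 + 0.1937·58.5000] = 27.2082
Node 0 (S = 120): V_0 = e^(−0.08)·[0.8063·4.0238 + 0.1937·27.2082] = 7.8606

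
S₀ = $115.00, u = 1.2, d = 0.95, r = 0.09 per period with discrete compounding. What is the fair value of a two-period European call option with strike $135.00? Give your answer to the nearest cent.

$8.08

Risk-neutral probability p = (1 + 0.09 − 0.95)/(1.2 − 0.95) = 0.1400/0.2500 = 0.5600
Terminal stock prices: S_uu = 165.6, S_ud = 131.1, S_dd = 103.8
Terminal payoffs (S − K): max(30.6, 0) = 30.6, max(-3.9, 0) = 0, max(-31.21, 0) = 0
Node u (S = 138): V_u = 1/1.09·[0.5600·30.6000 + 0.4400·0.0000] = 15.7211
Node d (S = 109.2): V_d = 1/1.09·[0.5600·0.0000 + 0.4400·0.0000] = 0.0000
Node 0 (S = 115): V_0 = 1/1.09·[0.5600·15.7211 + 0.4400·0.0000] = 8.0769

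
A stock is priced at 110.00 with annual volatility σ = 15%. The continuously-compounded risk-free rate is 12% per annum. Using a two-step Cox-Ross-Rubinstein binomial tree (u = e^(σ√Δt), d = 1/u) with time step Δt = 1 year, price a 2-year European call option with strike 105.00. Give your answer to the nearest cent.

27.64

CRR parameters: u = e^(σ√Δt) = e^(0.15·√1) = 1.1618, d = 1/u = 0.8607
Per-period rate: rΔt = 0.12·1 = 0.12, so R = e^0.12 = 1.1275
Risk-neutral probability p = (e^0.12 − 0.8607)/(1.1618 − 0.8607) = 0.2668/0.3011 = 0.8860
Terminal stock prices: S_uu = 148.5, S_ud = 110, S_dd = 81.49
Terminal payoffs (S − K): max(43.48, 0) = 43.48, max(5, 0) = 5, max(-23.51, 0) = 0
Node u (S = 127.8): V_u = e^(−0.12)·[0.8860·43.4845 + 0.1140·5.0000] = 34.6751
Node d (S = 94.68): V_d = e^(−0.12)·[0.8860·5.0000 + 0.1140·0.0000] = 3.9289
Node 0 (S = 110): V_0 = e^(−0.12)·[0.8860·34.6751 + 0.1140·3.9289] = 27.6445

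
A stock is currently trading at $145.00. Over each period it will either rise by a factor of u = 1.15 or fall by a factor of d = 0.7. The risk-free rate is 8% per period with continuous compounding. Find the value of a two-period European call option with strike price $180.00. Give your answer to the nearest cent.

$7.27

Risk-neutral probability p = (e^0.08 − 0.7)/(1.15 − 0.7) = 0.3833/0.4500 = 0.8517
Terminal stock prices: S_uu = 191.8, S_ud = 116.7, S_dd = 71.05
Terminal payoffs (S − K): max(11.76, 0) = 11.76, max(-63.28, 0) = 0, max(-109, 0) = 0
Node u (S = 166.8): V_u = e^(−0.08)·[0.8517·11.7625 + 0.1483·0.0000] = 9.2484
Node d (S = 101.5): V_d = e^(−0.08)·[0.8517·0.0000 + 0.1483·0.0000] = 0.0000
Node 0 (S = 145): V_0 = e^(−0.08)·[0.8517·9.2484 + 0.1483·0.0000] = 7.2717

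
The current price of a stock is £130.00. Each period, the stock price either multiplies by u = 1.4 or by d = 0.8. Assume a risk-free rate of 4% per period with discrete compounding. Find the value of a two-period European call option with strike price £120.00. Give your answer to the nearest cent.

£31.30

Risk-neutral probability p = (1 + 0.04 − 0.8)/(1.4 − 0.8) = 0.2400/0.6000 = 0.4000
Terminal stock prices: S_uu = 254.8, S_ud = 145.6, S_dd = 83.2
Terminal payoffs (S − K): max(134.8, 0) = 134.8, max(25.6, 0) = 25.6, max(-36.8, 0) = 0
Node u (S = 182): V_u = 1/1.04·[0.4000·134.8000 + 0.6000·25.6000] = 66.6154
Node d (S = 104): V_d = 1/1.04·[0.4000·25.6000 + 0.6000·0.0000] = 9.8462
Node 0 (S = 130): V_0 = 1/1.04·[0.4000·66.6154 + 0.6000·9.8462] = 31.3018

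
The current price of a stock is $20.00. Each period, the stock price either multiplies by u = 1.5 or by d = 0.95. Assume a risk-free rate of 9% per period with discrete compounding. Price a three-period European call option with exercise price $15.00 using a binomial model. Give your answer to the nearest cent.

$8.42

Risk-neutral probability p = (1 + 0.09 − 0.95)/(1.5 − 0.95) = 0.1400/0.5500 = 0.2545
Terminal stock prices: S_uuu = 67.5, S_uud = 42.75, S_udd = 27.07, S_ddd = 17.15
Terminal payoffs (S − K): max(52.5, 0) = 52.5, max(27.75, 0) = 27.75, max(12.07, 0) = 12.07, max(2.147, 0) = 2.147
Node uu (S = 45): V_uu = 1/1.09·[0.2545·52.5000 + 0.7455·27.7500] = 31.2385
Node ud (S = 28.5): V_ud = 1/1.09·[0.2545·27.7500 + 0.7455·12.0750] = 14.7385
Node dd (S = 18.05): V_dd = 1/1.09·[0.2545·12.0750 + 0.7455·2.1475] = 4.2885
Node u (S = 30): V_u = 1/1.09·[0.2545·31.2385 + 0.7455·14.7385] = 17.3748
Node d (S = 19): V_d = 1/1.09·[0.2545·14.7385 + 0.7455·4.2885] = 6.3748
Node 0 (S = 20): V_0 = 1/1.09·[0.2545·17.3748 + 0.7455·6.3748] = 8.4172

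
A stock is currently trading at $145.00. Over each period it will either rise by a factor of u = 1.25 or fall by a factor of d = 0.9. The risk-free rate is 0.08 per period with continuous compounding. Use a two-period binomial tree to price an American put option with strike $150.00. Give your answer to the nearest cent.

$8.57

Risk-neutral probability p = (e^0.08 − 0.9)/(1.25 − 0.9) = 0.1833/0.3500 = 0.5237
Terminal stock prices: S_uu = 226.6, S_ud = 163.1, S_dd = 117.5
Terminal payoffs (K − S): max(-76.56, 0) = 0, max(-13.12, 0) = 0, max(32.55, 0) = 32.55
Node u (S = 181.2): continuation = e^(−0.08)·[0.5237·0.0000 + 0.4763·0.0000] = 0.0000; exercise value = 0.0000 ≤ continuation, so V_u = 0.0000
Node d (S = 130.5): continuation = e^(−0.08)·[0.5237·0.0000 + 0.4763·32.5500] = 14.3123; exercise value = 19.5000 > continuation, so V_d = 19.5000 (exercise)
Node 0 (S = 145): continuation = e^(−0.08)·[0.5237·0.0000 + 0.4763·19.5000] = 8.5742; exercise value = 5.0000 ≤ continuation, so V_0 = 8.5742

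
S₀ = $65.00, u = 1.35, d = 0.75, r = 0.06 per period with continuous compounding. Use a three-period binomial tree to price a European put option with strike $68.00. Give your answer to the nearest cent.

$9.35

Risk-neutral probability p = (e^0.06 − 0.75)/(1.35 − 0.75) = 0.3118/0.6000 = 0.5197
Terminal stock prices: S_uuu = 159.9, S_uud = 88.85, S_udd = 49.36, S_ddd = 27.42
Terminal payoffs (K − S): max(-91.92, 0) = 0, max(-20.85, 0) = 0, max(18.64, 0) = 18.64, max(40.58, 0) = 40.58
Node uu (S = 118.5): V_uu = e^(−0.06)·[0.5197·0.0000 + 0.4803·0.0000] = 0.0000
Node ud (S = 65.81): V_ud = e^(−0.06)·[0.5197·0.0000 + 0.4803·18.6406] = 8.4312
Node dd (S = 36.56): V_dd = e^(−0.06)·[0.5197·18.6406 + 0.4803·40.5781] = 27.4775
Node u (S = 87.75): V_u = e^(−0.06)·[0.5197·0.0000 + 0.4803·8.4312] = 3.8135
Node d (S = 48.75): V_d = e^(−0.06)·[0.5197·8.4312 + 0.4803·27.4775] = 16.5549
Node 0 (S = 65): V_0 = e^(−0.06)·[0.5197·3.8135 + 0.4803·16.5549] = 9.3544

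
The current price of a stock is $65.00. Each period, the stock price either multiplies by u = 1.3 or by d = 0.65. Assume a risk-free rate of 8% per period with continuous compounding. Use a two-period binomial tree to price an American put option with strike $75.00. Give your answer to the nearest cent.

Risk-neutral probability p = (e^0.08 − 0.65)/(1.3 − 0.65) = 0.4333/0.6500 = 0.6666
Terminal stock prices: S_uu = 109.9, S_ud = 54.93, S_dd = 27.46
Terminal payoffs (K − S): max(-34.85, 0) = 0, max(20.07, 0) = 20.07, max(47.54, 0) = 47.54
Node u (S = 84.5): continuation = e^(−0.08)·[0.6666·0.0000 + 0.3334·20.0750] = 6.1785; exercise value = 0.0000 ≤ continuation, so V_u = 6.1785
Node d (S = 42.25): continuation = e^(−0.08)·[0.6666·20.0750 + 0.3334·47.5375] = 26.9837; exercise value = 32.7500 > continuation, so V_d = 32.7500 (exercise)
Node 0 (S = 65): continuation = e^(−0.08)·[0.6666·6.1785 + 0.3334·32.7500] = 13.8814; exercise value = 10.0000 ≤ continuation, so V_0 = 13.8814

$13.88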